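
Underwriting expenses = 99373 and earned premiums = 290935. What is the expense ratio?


Expense ratio = expenses / premiums
= 99373 / 290935
= 0.3416


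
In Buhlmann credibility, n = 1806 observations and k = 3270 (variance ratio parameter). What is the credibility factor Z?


Z = n / (n + k)
= 1806 / (1806 + 3270)
= 1806 / 5076
= 0.3558


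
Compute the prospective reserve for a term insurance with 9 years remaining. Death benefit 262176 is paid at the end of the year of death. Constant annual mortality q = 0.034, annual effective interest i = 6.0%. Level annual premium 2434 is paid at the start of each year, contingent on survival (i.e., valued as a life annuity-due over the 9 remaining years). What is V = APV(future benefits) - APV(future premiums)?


v = 1/(1+i) = 0.943396
APV(future benefits) per unit = sum_{k=0}^{8} k_p_x * q * v^(k+1) = 0.204885
APV(future benefits) = 262176 * 0.204885 = 53716.0321
Life annuity-due factor ä_{x:9} = sum_{k=0}^{8} k_p_x * v^k = 6.387603
APV(future premiums) = 2434 * 6.387603 = 15547.4265
V = 53716.0321 - 15547.4265
= 38168.6056


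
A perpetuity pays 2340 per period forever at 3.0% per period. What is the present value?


PV = PMT / i
= 2340 / 0.03
= 78000.0


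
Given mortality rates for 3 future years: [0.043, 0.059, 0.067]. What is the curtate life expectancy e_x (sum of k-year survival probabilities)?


e_x = sum_{k=1}^{n} k_p_x
k_p_x values:
  1_p_x = 0.957
  2_p_x = 0.900537
  3_p_x = 0.840201
e_x = 2.6977


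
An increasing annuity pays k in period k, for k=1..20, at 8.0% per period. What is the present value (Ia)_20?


(Ia)_n = sum_{k=1}^{n} k * v^k, v = 1/(1+i)
v = 0.925926
Sum computed term by term:
(Ia)_20 = 78.9079


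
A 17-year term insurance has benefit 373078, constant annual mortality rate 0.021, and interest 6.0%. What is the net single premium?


NSP = benefit * sum_{k=0}^{n-1} k_p_x * q * v^(k+1)
With constant q=0.021, v=0.943396
Sum = 0.192141
NSP = 373078 * 0.192141
= 71683.6006


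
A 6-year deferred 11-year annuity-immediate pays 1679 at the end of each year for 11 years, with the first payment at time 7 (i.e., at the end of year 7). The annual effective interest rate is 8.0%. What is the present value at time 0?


PV at time 6 of the 11-year annuity-immediate:
a_n = 1679 * (1-(1+0.08)^(-11))/0.08 = 11986.321
Discount back 6 years to time 0:
PV = 11986.321 * (1+0.08)^(-6)
= 11986.321 * 0.63017
= 7553.4154


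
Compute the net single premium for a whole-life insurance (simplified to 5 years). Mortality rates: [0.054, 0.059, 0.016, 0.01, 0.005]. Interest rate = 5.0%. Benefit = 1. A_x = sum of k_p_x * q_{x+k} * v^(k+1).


v = 0.952381
Year 0: k_p_x=1.0, q=0.054, term=0.051429
Year 1: k_p_x=0.946, q=0.059, term=0.050625
Year 2: k_p_x=0.890186, q=0.016, term=0.012304
Year 3: k_p_x=0.875943, q=0.01, term=0.007206
Year 4: k_p_x=0.867184, q=0.005, term=0.003397
A_x = 0.125


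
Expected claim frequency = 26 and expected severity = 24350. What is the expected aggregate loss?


E[S] = E[N] * E[X]
= 26 * 24350
= 633100


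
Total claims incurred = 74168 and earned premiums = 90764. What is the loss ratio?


Loss ratio = claims / premiums
= 74168 / 90764
= 0.8172


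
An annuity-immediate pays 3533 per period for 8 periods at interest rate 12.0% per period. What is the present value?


PV = PMT * (1 - (1+i)^(-n)) / i
= 3533 * (1 - (1+0.12)^(-8)) / 0.12
= 3533 * (1 - 0.403883) / 0.12
= 3533 * 4.96764
= 17550.6713


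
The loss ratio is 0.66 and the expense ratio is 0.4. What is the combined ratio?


Combined ratio = loss ratio + expense ratio
= 0.66 + 0.4
= 1.06


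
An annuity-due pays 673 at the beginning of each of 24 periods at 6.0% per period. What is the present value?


PV_due = PMT * (1-(1+i)^(-n))/i * (1+i)
PV_immediate = 8446.3906
PV_due = 8446.3906 * 1.06
= 8953.1741


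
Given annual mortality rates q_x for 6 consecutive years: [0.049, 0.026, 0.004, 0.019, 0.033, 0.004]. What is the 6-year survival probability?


p_k = 1 - q_k for each year
Survival = product of (1 - q_k)
= 0.951 * 0.974 * 0.996 * 0.981 * 0.967 * 0.996
= 0.8717


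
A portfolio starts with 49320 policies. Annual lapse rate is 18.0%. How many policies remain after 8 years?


remaining = initial * (1 - lapse)^years
= 49320 * (1 - 0.18)^8
= 49320 * 0.204414
= 10081.7027


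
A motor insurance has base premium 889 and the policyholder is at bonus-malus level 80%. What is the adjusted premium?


adjusted = base * BM_level / 100
= 889 * 80 / 100
= 889 * 0.8
= 711.2


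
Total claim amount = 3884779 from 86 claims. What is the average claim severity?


severity = total / number
= 3884779 / 86
= 45171.8488


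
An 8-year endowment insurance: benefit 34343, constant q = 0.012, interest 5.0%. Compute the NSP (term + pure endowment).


Term component = 2562.2496
Pure endowment = 8_p_x * v^8 * benefit = 0.907937 * 0.676839 * 34343 = 21104.7102
NSP = 23666.9599


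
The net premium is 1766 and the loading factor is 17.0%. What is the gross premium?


Gross = net * (1 + loading)
= 1766 * (1 + 0.17)
= 1766 * 1.17
= 2066.22


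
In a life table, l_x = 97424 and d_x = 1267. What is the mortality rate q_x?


q_x = d_x / l_x
= 1267 / 97424
= 0.013


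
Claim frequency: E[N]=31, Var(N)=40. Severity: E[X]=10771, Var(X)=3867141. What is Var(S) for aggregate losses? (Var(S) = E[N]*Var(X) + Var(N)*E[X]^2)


Var(S) = E[N]*Var(X) + Var(N)*E[X]^2
= 31*3867141 + 40*10771^2
= 119881371 + 4640577640
= 4.7605e+09


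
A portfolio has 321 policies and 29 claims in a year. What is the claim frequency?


frequency = claims / policies
= 29 / 321
= 0.0903


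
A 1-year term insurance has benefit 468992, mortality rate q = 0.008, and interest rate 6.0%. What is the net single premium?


NSP = benefit * q * v
v = 1/(1+i) = 0.943396
NSP = 468992 * 0.008 * 0.943396
= 3539.5623


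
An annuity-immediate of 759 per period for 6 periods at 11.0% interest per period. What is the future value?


FV = PMT * ((1+i)^n - 1) / i
= 759 * ((1.11)^6 - 1) / 0.11
= 759 * (1.870415 - 1) / 0.11
= 6005.8604


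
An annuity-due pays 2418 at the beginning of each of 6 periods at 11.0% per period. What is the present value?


PV_due = PMT * (1-(1+i)^(-n))/i * (1+i)
PV_immediate = 10229.4405
PV_due = 10229.4405 * 1.11
= 11354.679


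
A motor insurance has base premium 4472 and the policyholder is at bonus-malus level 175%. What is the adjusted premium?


adjusted = base * BM_level / 100
= 4472 * 175 / 100
= 4472 * 1.75
= 7826.0


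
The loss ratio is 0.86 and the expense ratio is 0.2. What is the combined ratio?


Combined ratio = loss ratio + expense ratio
= 0.86 + 0.2
= 1.06


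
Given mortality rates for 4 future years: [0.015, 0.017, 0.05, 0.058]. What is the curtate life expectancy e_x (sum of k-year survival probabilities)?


e_x = sum_{k=1}^{n} k_p_x
k_p_x values:
  1_p_x = 0.985
  2_p_x = 0.968255
  3_p_x = 0.919842
  4_p_x = 0.866491
e_x = 3.7396


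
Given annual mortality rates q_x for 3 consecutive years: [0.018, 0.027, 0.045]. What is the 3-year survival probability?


p_k = 1 - q_k for each year
Survival = product of (1 - q_k)
= 0.982 * 0.973 * 0.955
= 0.9125


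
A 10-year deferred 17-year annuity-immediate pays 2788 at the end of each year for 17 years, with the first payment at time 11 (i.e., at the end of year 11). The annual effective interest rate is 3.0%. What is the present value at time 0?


PV at time 10 of the 17-year annuity-immediate:
a_n = 2788 * (1-(1+0.03)^(-17))/0.03 = 36707.1383
Discount back 10 years to time 0:
PV = 36707.1383 * (1+0.03)^(-10)
= 36707.1383 * 0.744094
= 27313.5582


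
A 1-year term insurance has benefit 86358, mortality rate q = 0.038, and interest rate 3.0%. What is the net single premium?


NSP = benefit * q * v
v = 1/(1+i) = 0.970874
NSP = 86358 * 0.038 * 0.970874
= 3186.0233


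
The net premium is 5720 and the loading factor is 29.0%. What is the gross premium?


Gross = net * (1 + loading)
= 5720 * (1 + 0.29)
= 5720 * 1.29
= 7378.8


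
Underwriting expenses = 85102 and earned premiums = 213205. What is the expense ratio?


Expense ratio = expenses / premiums
= 85102 / 213205
= 0.3992


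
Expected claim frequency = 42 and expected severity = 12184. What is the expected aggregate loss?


E[S] = E[N] * E[X]
= 42 * 12184
= 511728


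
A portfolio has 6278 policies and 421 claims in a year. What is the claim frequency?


frequency = claims / policies
= 421 / 6278
= 0.0671


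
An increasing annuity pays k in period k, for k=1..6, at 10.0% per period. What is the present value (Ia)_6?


(Ia)_n = sum_{k=1}^{n} k * v^k, v = 1/(1+i)
v = 0.909091
Sum computed term by term:
(Ia)_6 = 14.0394


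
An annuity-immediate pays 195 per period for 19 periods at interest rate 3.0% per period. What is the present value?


PV = PMT * (1 - (1+i)^(-n)) / i
= 195 * (1 - (1+0.03)^(-19)) / 0.03
= 195 * (1 - 0.570286) / 0.03
= 195 * 14.323799
= 2793.1408


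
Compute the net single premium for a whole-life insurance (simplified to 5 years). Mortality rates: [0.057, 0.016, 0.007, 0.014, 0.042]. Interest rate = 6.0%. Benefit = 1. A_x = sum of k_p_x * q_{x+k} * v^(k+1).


v = 0.943396
Year 0: k_p_x=1.0, q=0.057, term=0.053774
Year 1: k_p_x=0.943, q=0.016, term=0.013428
Year 2: k_p_x=0.927912, q=0.007, term=0.005454
Year 3: k_p_x=0.921417, q=0.014, term=0.010218
Year 4: k_p_x=0.908517, q=0.042, term=0.028514
A_x = 0.1114


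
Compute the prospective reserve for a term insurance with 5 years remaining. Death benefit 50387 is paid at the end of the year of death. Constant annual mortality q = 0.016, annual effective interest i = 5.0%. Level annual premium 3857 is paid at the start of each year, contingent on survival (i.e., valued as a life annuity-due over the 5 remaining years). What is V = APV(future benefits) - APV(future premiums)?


v = 1/(1+i) = 0.952381
APV(future benefits) per unit = sum_{k=0}^{4} k_p_x * q * v^(k+1) = 0.067196
APV(future benefits) = 50387 * 0.067196 = 3385.7858
Life annuity-due factor ä_{x:5} = sum_{k=0}^{4} k_p_x * v^k = 4.409713
APV(future premiums) = 3857 * 4.409713 = 17008.2616
V = 3385.7858 - 17008.2616
= -13622.4759


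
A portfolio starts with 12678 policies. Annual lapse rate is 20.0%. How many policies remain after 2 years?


remaining = initial * (1 - lapse)^years
= 12678 * (1 - 0.2)^2
= 12678 * 0.64
= 8113.92


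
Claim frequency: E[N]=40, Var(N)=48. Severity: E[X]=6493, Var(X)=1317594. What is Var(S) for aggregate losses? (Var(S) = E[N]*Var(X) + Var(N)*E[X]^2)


Var(S) = E[N]*Var(X) + Var(N)*E[X]^2
= 40*1317594 + 48*6493^2
= 52703760 + 2023634352
= 2.0763e+09


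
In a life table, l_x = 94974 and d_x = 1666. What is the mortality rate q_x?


q_x = d_x / l_x
= 1666 / 94974
= 0.0175


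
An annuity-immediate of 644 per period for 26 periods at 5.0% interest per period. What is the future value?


FV = PMT * ((1+i)^n - 1) / i
= 644 * ((1.05)^26 - 1) / 0.05
= 644 * (3.555673 - 1) / 0.05
= 32917.0642


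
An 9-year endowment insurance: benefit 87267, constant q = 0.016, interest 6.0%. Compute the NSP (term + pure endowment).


Term component = 8966.9841
Pure endowment = 9_p_x * v^9 * benefit = 0.86488 * 0.591898 * 87267 = 44673.8256
NSP = 53640.8097


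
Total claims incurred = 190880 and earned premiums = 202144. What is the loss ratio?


Loss ratio = claims / premiums
= 190880 / 202144
= 0.9443


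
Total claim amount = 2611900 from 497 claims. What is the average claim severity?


severity = total / number
= 2611900 / 497
= 5255.332


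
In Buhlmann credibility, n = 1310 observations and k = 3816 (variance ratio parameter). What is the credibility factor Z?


Z = n / (n + k)
= 1310 / (1310 + 3816)
= 1310 / 5126
= 0.2556


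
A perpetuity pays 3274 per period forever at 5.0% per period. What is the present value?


PV = PMT / i
= 3274 / 0.05
= 65480.0


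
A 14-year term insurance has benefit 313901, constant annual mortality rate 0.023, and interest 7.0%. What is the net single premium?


NSP = benefit * sum_{k=0}^{n-1} k_p_x * q * v^(k+1)
With constant q=0.023, v=0.934579
Sum = 0.178066
NSP = 313901 * 0.178066
= 55894.9814


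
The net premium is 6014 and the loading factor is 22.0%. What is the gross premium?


Gross = net * (1 + loading)
= 6014 * (1 + 0.22)
= 6014 * 1.22
= 7337.08


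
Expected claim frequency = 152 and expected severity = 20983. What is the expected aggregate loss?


E[S] = E[N] * E[X]
= 152 * 20983
= 3.1894e+06


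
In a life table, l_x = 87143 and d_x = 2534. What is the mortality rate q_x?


q_x = d_x / l_x
= 2534 / 87143
= 0.0291


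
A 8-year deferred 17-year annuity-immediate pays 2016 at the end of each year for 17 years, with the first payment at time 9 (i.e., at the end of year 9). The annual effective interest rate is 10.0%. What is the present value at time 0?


PV at time 8 of the 17-year annuity-immediate:
a_n = 2016 * (1-(1+0.1)^(-17))/0.1 = 16171.4515
Discount back 8 years to time 0:
PV = 16171.4515 * (1+0.1)^(-8)
= 16171.4515 * 0.466507
= 7544.1015


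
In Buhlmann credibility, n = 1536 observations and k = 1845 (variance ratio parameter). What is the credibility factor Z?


Z = n / (n + k)
= 1536 / (1536 + 1845)
= 1536 / 3381
= 0.4543


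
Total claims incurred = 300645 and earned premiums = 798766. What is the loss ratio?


Loss ratio = claims / premiums
= 300645 / 798766
= 0.3764


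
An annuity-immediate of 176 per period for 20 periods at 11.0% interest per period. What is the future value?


FV = PMT * ((1+i)^n - 1) / i
= 176 * ((1.11)^20 - 1) / 0.11
= 176 * (8.062312 - 1) / 0.11
= 11299.6985


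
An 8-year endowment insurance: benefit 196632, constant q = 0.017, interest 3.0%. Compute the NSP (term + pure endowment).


Term component = 22174.1391
Pure endowment = 8_p_x * v^8 * benefit = 0.871823 * 0.789409 * 196632 = 135327.0272
NSP = 157501.1663


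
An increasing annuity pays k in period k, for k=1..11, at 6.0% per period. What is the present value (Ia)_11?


(Ia)_n = sum_{k=1}^{n} k * v^k, v = 1/(1+i)
v = 0.943396
Sum computed term by term:
(Ia)_11 = 42.7571


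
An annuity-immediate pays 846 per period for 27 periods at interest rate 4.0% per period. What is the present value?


PV = PMT * (1 - (1+i)^(-n)) / i
= 846 * (1 - (1+0.04)^(-27)) / 0.04
= 846 * (1 - 0.346817) / 0.04
= 846 * 16.329586
= 13814.8295


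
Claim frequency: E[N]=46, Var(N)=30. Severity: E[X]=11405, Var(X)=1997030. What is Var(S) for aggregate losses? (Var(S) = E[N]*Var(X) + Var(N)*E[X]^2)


Var(S) = E[N]*Var(X) + Var(N)*E[X]^2
= 46*1997030 + 30*11405^2
= 91863380 + 3902220750
= 3.9941e+09


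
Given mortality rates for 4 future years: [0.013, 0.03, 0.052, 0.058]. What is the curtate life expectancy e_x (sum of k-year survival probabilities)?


e_x = sum_{k=1}^{n} k_p_x
k_p_x values:
  1_p_x = 0.987
  2_p_x = 0.95739
  3_p_x = 0.907606
  4_p_x = 0.854965
e_x = 3.707


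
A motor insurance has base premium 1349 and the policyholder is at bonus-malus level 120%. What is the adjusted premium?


adjusted = base * BM_level / 100
= 1349 * 120 / 100
= 1349 * 1.2
= 1618.8


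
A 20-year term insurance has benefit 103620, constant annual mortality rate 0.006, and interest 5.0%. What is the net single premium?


NSP = benefit * sum_{k=0}^{n-1} k_p_x * q * v^(k+1)
With constant q=0.006, v=0.952381
Sum = 0.071341
NSP = 103620 * 0.071341
= 7392.3598


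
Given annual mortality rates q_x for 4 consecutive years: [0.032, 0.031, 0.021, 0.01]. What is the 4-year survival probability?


p_k = 1 - q_k for each year
Survival = product of (1 - q_k)
= 0.968 * 0.969 * 0.979 * 0.99
= 0.9091


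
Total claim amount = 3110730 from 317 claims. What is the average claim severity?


severity = total / number
= 3110730 / 317
= 9813.0284


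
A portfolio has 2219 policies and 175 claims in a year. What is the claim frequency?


frequency = claims / policies
= 175 / 2219
= 0.0789


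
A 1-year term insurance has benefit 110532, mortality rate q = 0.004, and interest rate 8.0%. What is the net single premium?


NSP = benefit * q * v
v = 1/(1+i) = 0.925926
NSP = 110532 * 0.004 * 0.925926
= 409.3778


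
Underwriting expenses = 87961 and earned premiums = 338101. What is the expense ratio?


Expense ratio = expenses / premiums
= 87961 / 338101
= 0.2602


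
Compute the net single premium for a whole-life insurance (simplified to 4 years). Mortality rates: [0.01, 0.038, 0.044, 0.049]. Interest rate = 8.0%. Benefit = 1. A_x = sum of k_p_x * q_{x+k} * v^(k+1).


v = 0.925926
Year 0: k_p_x=1.0, q=0.01, term=0.009259
Year 1: k_p_x=0.99, q=0.038, term=0.032253
Year 2: k_p_x=0.95238, q=0.044, term=0.033265
Year 3: k_p_x=0.910475, q=0.049, term=0.032792
A_x = 0.1076


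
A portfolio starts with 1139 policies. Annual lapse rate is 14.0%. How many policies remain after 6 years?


remaining = initial * (1 - lapse)^years
= 1139 * (1 - 0.14)^6
= 1139 * 0.404567
= 460.8021


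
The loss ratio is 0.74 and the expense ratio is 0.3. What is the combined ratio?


Combined ratio = loss ratio + expense ratio
= 0.74 + 0.3
= 1.04


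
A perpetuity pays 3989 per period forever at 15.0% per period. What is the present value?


PV = PMT / i
= 3989 / 0.15
= 26593.3333


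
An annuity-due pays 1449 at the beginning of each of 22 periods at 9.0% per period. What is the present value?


PV_due = PMT * (1-(1+i)^(-n))/i * (1+i)
PV_immediate = 13682.0745
PV_due = 13682.0745 * 1.09
= 14913.4612


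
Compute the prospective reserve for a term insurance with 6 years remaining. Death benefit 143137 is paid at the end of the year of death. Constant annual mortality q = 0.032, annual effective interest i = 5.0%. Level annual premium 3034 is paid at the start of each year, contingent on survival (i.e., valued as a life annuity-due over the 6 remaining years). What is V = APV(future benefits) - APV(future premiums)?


v = 1/(1+i) = 0.952381
APV(future benefits) per unit = sum_{k=0}^{5} k_p_x * q * v^(k+1) = 0.150663
APV(future benefits) = 143137 * 0.150663 = 21565.4278
Life annuity-due factor ä_{x:6} = sum_{k=0}^{5} k_p_x * v^k = 4.943625
APV(future premiums) = 3034 * 4.943625 = 14998.9572
V = 21565.4278 - 14998.9572
= 6566.4707


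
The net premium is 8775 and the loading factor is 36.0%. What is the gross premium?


Gross = net * (1 + loading)
= 8775 * (1 + 0.36)
= 8775 * 1.36
= 11934.0


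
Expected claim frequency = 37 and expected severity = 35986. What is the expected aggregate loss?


E[S] = E[N] * E[X]
= 37 * 35986
= 1.3315e+06


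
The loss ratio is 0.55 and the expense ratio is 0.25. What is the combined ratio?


Combined ratio = loss ratio + expense ratio
= 0.55 + 0.25
= 0.8


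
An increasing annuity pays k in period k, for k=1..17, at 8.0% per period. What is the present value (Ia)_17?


(Ia)_n = sum_{k=1}^{n} k * v^k, v = 1/(1+i)
v = 0.925926
Sum computed term by term:
(Ia)_17 = 65.71


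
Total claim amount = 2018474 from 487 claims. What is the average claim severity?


severity = total / number
= 2018474 / 487
= 4144.7105


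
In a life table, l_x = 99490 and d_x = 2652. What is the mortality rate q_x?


q_x = d_x / l_x
= 2652 / 99490
= 0.0267


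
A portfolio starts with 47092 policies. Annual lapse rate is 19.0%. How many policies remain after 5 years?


remaining = initial * (1 - lapse)^years
= 47092 * (1 - 0.19)^5
= 47092 * 0.348678
= 16419.9651


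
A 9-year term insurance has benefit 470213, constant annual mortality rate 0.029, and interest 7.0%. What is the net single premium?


NSP = benefit * sum_{k=0}^{n-1} k_p_x * q * v^(k+1)
With constant q=0.029, v=0.934579
Sum = 0.17067
NSP = 470213 * 0.17067
= 80251.2536


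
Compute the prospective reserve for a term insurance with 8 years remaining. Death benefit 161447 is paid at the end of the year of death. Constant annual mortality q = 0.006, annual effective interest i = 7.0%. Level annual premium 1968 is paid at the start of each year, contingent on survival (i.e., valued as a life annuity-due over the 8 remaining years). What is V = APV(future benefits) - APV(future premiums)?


v = 1/(1+i) = 0.934579
APV(future benefits) per unit = sum_{k=0}^{7} k_p_x * q * v^(k+1) = 0.035159
APV(future benefits) = 161447 * 0.035159 = 5676.3192
Life annuity-due factor ä_{x:8} = sum_{k=0}^{7} k_p_x * v^k = 6.270026
APV(future premiums) = 1968 * 6.270026 = 12339.4115
V = 5676.3192 - 12339.4115
= -6663.0924


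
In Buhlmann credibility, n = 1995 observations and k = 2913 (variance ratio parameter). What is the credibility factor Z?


Z = n / (n + k)
= 1995 / (1995 + 2913)
= 1995 / 4908
= 0.4065


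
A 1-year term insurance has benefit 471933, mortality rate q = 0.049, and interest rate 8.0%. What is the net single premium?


NSP = benefit * q * v
v = 1/(1+i) = 0.925926
NSP = 471933 * 0.049 * 0.925926
= 21411.775


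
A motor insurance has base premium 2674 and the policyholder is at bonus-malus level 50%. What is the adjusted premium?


adjusted = base * BM_level / 100
= 2674 * 50 / 100
= 2674 * 0.5
= 1337.0


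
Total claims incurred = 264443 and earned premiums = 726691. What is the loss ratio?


Loss ratio = claims / premiums
= 264443 / 726691
= 0.3639


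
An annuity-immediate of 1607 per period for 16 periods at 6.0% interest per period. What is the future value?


FV = PMT * ((1+i)^n - 1) / i
= 1607 * ((1.06)^16 - 1) / 0.06
= 1607 * (2.540352 - 1) / 0.06
= 41255.7526


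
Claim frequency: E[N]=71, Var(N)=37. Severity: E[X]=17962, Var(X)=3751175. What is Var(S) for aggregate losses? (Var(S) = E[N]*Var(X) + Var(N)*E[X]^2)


Var(S) = E[N]*Var(X) + Var(N)*E[X]^2
= 71*3751175 + 37*17962^2
= 266333425 + 11937437428
= 1.2204e+10


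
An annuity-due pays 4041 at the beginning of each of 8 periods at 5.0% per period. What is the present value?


PV_due = PMT * (1-(1+i)^(-n))/i * (1+i)
PV_immediate = 26117.8428
PV_due = 26117.8428 * 1.05
= 27423.7349


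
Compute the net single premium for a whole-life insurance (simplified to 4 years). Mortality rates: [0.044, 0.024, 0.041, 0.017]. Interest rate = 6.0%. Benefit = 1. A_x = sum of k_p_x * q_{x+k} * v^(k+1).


v = 0.943396
Year 0: k_p_x=1.0, q=0.044, term=0.041509
Year 1: k_p_x=0.956, q=0.024, term=0.02042
Year 2: k_p_x=0.933056, q=0.041, term=0.03212
Year 3: k_p_x=0.894801, q=0.017, term=0.012049
A_x = 0.1061


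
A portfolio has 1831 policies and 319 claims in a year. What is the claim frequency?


frequency = claims / policies
= 319 / 1831
= 0.1742


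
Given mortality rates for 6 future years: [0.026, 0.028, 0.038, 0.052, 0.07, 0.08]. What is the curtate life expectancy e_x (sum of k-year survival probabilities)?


e_x = sum_{k=1}^{n} k_p_x
k_p_x values:
  1_p_x = 0.974
  2_p_x = 0.946728
  3_p_x = 0.910752
  4_p_x = 0.863393
  5_p_x = 0.802956
  6_p_x = 0.738719
e_x = 5.2365


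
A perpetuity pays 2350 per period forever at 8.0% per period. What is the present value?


PV = PMT / i
= 2350 / 0.08
= 29375.0


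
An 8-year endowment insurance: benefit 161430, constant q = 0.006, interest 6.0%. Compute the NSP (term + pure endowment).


Term component = 5900.6851
Pure endowment = 8_p_x * v^8 * benefit = 0.952996 * 0.627412 * 161430 = 96522.464
NSP = 102423.1491


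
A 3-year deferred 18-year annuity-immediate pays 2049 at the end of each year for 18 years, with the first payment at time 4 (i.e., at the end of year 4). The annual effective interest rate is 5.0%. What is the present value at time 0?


PV at time 3 of the 18-year annuity-immediate:
a_n = 2049 * (1-(1+0.05)^(-18))/0.05 = 23951.9636
Discount back 3 years to time 0:
PV = 23951.9636 * (1+0.05)^(-3)
= 23951.9636 * 0.863838
= 20690.6067


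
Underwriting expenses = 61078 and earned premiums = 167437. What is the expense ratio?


Expense ratio = expenses / premiums
= 61078 / 167437
= 0.3648


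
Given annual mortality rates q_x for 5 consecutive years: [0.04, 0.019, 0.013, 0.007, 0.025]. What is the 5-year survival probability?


p_k = 1 - q_k for each year
Survival = product of (1 - q_k)
= 0.96 * 0.981 * 0.987 * 0.993 * 0.975
= 0.8999


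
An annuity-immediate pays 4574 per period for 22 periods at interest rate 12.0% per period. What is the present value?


PV = PMT * (1 - (1+i)^(-n)) / i
= 4574 * (1 - (1+0.12)^(-22)) / 0.12
= 4574 * (1 - 0.082643) / 0.12
= 4574 * 7.644646
= 34966.6096


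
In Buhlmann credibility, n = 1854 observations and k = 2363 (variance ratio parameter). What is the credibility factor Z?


Z = n / (n + k)
= 1854 / (1854 + 2363)
= 1854 / 4217
= 0.4396


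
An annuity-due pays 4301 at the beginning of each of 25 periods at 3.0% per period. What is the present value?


PV_due = PMT * (1-(1+i)^(-n))/i * (1+i)
PV_immediate = 74893.9482
PV_due = 74893.9482 * 1.03
= 77140.7667


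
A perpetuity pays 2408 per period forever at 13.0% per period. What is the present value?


PV = PMT / i
= 2408 / 0.13
= 18523.0769


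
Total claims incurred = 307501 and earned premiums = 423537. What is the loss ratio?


Loss ratio = claims / premiums
= 307501 / 423537
= 0.726


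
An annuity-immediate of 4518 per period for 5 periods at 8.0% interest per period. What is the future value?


FV = PMT * ((1+i)^n - 1) / i
= 4518 * ((1.08)^5 - 1) / 0.08
= 4518 * (1.469328 - 1) / 0.08
= 26505.3031


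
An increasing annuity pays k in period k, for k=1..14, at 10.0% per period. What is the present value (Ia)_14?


(Ia)_n = sum_{k=1}^{n} k * v^k, v = 1/(1+i)
v = 0.909091
Sum computed term by term:
(Ia)_14 = 44.1672


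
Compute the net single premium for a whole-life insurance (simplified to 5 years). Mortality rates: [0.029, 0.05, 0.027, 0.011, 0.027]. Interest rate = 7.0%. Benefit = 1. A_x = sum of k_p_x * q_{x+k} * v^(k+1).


v = 0.934579
Year 0: k_p_x=1.0, q=0.029, term=0.027103
Year 1: k_p_x=0.971, q=0.05, term=0.042405
Year 2: k_p_x=0.92245, q=0.027, term=0.020331
Year 3: k_p_x=0.897544, q=0.011, term=0.007532
Year 4: k_p_x=0.887671, q=0.027, term=0.017088
A_x = 0.1145


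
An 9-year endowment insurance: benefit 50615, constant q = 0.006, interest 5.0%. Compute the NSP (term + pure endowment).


Term component = 2111.6007
Pure endowment = 9_p_x * v^9 * benefit = 0.947278 * 0.644609 * 50615 = 30906.7265
NSP = 33018.3272


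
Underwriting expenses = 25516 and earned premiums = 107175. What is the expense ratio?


Expense ratio = expenses / premiums
= 25516 / 107175
= 0.2381


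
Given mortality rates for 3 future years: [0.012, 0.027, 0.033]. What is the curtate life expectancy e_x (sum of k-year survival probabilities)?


e_x = sum_{k=1}^{n} k_p_x
k_p_x values:
  1_p_x = 0.988
  2_p_x = 0.961324
  3_p_x = 0.9296
e_x = 2.8789


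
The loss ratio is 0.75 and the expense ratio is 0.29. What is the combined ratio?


Combined ratio = loss ratio + expense ratio
= 0.75 + 0.29
= 1.04


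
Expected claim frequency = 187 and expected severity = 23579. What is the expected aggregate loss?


E[S] = E[N] * E[X]
= 187 * 23579
= 4.4093e+06


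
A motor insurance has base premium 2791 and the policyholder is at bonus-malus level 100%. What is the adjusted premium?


adjusted = base * BM_level / 100
= 2791 * 100 / 100
= 2791 * 1.0
= 2791.0


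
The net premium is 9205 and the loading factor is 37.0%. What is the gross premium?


Gross = net * (1 + loading)
= 9205 * (1 + 0.37)
= 9205 * 1.37
= 12610.85


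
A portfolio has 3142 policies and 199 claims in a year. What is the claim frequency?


frequency = claims / policies
= 199 / 3142
= 0.0633


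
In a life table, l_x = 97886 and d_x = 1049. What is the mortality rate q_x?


q_x = d_x / l_x
= 1049 / 97886
= 0.0107


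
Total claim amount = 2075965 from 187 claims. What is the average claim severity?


severity = total / number
= 2075965 / 187
= 11101.4171


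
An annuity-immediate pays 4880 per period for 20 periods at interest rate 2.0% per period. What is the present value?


PV = PMT * (1 - (1+i)^(-n)) / i
= 4880 * (1 - (1+0.02)^(-20)) / 0.02
= 4880 * (1 - 0.672971) / 0.02
= 4880 * 16.351433
= 79794.9947


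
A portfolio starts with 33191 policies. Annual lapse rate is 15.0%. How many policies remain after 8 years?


remaining = initial * (1 - lapse)^years
= 33191 * (1 - 0.15)^8
= 33191 * 0.272491
= 9044.233


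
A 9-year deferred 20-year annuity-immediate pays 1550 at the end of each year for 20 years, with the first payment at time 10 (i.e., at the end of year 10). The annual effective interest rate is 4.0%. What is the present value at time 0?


PV at time 9 of the 20-year annuity-immediate:
a_n = 1550 * (1-(1+0.04)^(-20))/0.04 = 21065.0058
Discount back 9 years to time 0:
PV = 21065.0058 * (1+0.04)^(-9)
= 21065.0058 * 0.702587
= 14799.9937


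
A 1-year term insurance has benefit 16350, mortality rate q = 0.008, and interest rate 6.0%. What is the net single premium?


NSP = benefit * q * v
v = 1/(1+i) = 0.943396
NSP = 16350 * 0.008 * 0.943396
= 123.3962


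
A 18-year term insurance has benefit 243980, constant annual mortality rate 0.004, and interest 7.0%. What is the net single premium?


NSP = benefit * sum_{k=0}^{n-1} k_p_x * q * v^(k+1)
With constant q=0.004, v=0.934579
Sum = 0.039175
NSP = 243980 * 0.039175
= 9557.8075


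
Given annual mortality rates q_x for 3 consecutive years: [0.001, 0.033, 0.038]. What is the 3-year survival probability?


p_k = 1 - q_k for each year
Survival = product of (1 - q_k)
= 0.999 * 0.967 * 0.962
= 0.9293


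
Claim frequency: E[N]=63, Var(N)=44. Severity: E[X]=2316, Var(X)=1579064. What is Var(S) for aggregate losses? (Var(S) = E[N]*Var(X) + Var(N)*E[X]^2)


Var(S) = E[N]*Var(X) + Var(N)*E[X]^2
= 63*1579064 + 44*2316^2
= 99481032 + 236009664
= 3.3549e+08


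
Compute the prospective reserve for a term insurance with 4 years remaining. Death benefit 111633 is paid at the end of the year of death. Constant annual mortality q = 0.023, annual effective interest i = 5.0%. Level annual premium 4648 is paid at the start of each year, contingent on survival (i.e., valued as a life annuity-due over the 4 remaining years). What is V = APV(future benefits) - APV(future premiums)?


v = 1/(1+i) = 0.952381
APV(future benefits) per unit = sum_{k=0}^{3} k_p_x * q * v^(k+1) = 0.078898
APV(future benefits) = 111633 * 0.078898 = 8807.5963
Life annuity-due factor ä_{x:4} = sum_{k=0}^{3} k_p_x * v^k = 3.601855
APV(future premiums) = 4648 * 3.601855 = 16741.4236
V = 8807.5963 - 16741.4236
= -7933.8273


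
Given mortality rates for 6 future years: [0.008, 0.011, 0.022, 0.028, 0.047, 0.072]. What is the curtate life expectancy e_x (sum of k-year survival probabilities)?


e_x = sum_{k=1}^{n} k_p_x
k_p_x values:
  1_p_x = 0.992
  2_p_x = 0.981088
  3_p_x = 0.959504
  4_p_x = 0.932638
  5_p_x = 0.888804
  6_p_x = 0.82481
e_x = 5.5788


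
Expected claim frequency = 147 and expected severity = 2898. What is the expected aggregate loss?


E[S] = E[N] * E[X]
= 147 * 2898
= 426006


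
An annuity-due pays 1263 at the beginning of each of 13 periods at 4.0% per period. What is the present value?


PV_due = PMT * (1-(1+i)^(-n))/i * (1+i)
PV_immediate = 12611.8732
PV_due = 12611.8732 * 1.04
= 13116.3482


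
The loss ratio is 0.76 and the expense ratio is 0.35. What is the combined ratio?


Combined ratio = loss ratio + expense ratio
= 0.76 + 0.35
= 1.11


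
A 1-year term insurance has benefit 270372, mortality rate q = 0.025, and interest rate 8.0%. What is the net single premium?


NSP = benefit * q * v
v = 1/(1+i) = 0.925926
NSP = 270372 * 0.025 * 0.925926
= 6258.6111


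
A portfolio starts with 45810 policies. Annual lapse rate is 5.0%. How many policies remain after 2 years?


remaining = initial * (1 - lapse)^years
= 45810 * (1 - 0.05)^2
= 45810 * 0.9025
= 41343.525


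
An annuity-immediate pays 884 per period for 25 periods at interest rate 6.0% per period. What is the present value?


PV = PMT * (1 - (1+i)^(-n)) / i
= 884 * (1 - (1+0.06)^(-25)) / 0.06
= 884 * (1 - 0.232999) / 0.06
= 884 * 12.783356
= 11300.4868


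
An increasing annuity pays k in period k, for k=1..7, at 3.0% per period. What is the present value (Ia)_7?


(Ia)_n = sum_{k=1}^{n} k * v^k, v = 1/(1+i)
v = 0.970874
Sum computed term by term:
(Ia)_7 = 24.185


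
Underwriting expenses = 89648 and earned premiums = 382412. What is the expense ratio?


Expense ratio = expenses / premiums
= 89648 / 382412
= 0.2344


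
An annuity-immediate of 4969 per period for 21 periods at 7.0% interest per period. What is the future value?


FV = PMT * ((1+i)^n - 1) / i
= 4969 * ((1.07)^21 - 1) / 0.07
= 4969 * (4.140562 - 1) / 0.07
= 222935.0634


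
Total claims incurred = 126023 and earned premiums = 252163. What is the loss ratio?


Loss ratio = claims / premiums
= 126023 / 252163
= 0.4998


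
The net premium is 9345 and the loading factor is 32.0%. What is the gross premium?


Gross = net * (1 + loading)
= 9345 * (1 + 0.32)
= 9345 * 1.32
= 12335.4


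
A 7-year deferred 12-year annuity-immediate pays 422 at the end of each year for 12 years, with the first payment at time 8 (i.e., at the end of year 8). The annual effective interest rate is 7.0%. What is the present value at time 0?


PV at time 7 of the 12-year annuity-immediate:
a_n = 422 * (1-(1+0.07)^(-12))/0.07 = 3351.8136
Discount back 7 years to time 0:
PV = 3351.8136 * (1+0.07)^(-7)
= 3351.8136 * 0.62275
= 2087.3411


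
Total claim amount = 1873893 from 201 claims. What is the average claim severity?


severity = total / number
= 1873893 / 201
= 9322.8507


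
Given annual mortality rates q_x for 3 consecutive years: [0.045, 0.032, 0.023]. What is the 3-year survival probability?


p_k = 1 - q_k for each year
Survival = product of (1 - q_k)
= 0.955 * 0.968 * 0.977
= 0.9032


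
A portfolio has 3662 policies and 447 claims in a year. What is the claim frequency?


frequency = claims / policies
= 447 / 3662
= 0.1221


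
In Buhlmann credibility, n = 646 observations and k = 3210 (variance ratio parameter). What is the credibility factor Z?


Z = n / (n + k)
= 646 / (646 + 3210)
= 646 / 3856
= 0.1675


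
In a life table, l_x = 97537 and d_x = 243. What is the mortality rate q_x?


q_x = d_x / l_x
= 243 / 97537
= 0.0025


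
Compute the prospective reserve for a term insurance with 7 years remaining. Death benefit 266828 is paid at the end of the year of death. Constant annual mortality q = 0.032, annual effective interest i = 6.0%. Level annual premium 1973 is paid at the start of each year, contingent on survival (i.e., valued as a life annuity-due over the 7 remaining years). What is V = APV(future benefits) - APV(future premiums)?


v = 1/(1+i) = 0.943396
APV(future benefits) per unit = sum_{k=0}^{6} k_p_x * q * v^(k+1) = 0.163601
APV(future benefits) = 266828 * 0.163601 = 43653.3474
Life annuity-due factor ä_{x:7} = sum_{k=0}^{6} k_p_x * v^k = 5.419286
APV(future premiums) = 1973 * 5.419286 = 10692.2505
V = 43653.3474 - 10692.2505
= 32961.097


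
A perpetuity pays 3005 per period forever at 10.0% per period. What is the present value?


PV = PMT / i
= 3005 / 0.1
= 30050.0


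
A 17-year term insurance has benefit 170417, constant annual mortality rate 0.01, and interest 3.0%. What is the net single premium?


NSP = benefit * sum_{k=0}^{n-1} k_p_x * q * v^(k+1)
With constant q=0.01, v=0.970874
Sum = 0.122501
NSP = 170417 * 0.122501
= 20876.317


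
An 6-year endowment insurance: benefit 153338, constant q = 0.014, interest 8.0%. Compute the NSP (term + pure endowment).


Term component = 9613.3889
Pure endowment = 6_p_x * v^6 * benefit = 0.918886 * 0.63017 * 153338 = 88790.9599
NSP = 98404.3489


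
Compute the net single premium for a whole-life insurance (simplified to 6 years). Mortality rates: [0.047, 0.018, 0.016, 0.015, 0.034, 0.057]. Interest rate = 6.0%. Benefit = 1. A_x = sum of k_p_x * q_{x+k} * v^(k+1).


v = 0.943396
Year 0: k_p_x=1.0, q=0.047, term=0.04434
Year 1: k_p_x=0.953, q=0.018, term=0.015267
Year 2: k_p_x=0.935846, q=0.016, term=0.012572
Year 3: k_p_x=0.920872, q=0.015, term=0.010941
Year 4: k_p_x=0.907059, q=0.034, term=0.023045
Year 5: k_p_x=0.876219, q=0.057, term=0.035209
A_x = 0.1414


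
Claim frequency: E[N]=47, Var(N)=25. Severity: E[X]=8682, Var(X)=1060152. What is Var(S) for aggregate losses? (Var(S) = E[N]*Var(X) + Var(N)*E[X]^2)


Var(S) = E[N]*Var(X) + Var(N)*E[X]^2
= 47*1060152 + 25*8682^2
= 49827144 + 1884428100
= 1.9343e+09


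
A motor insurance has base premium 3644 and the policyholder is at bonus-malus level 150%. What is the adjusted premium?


adjusted = base * BM_level / 100
= 3644 * 150 / 100
= 3644 * 1.5
= 5466.0


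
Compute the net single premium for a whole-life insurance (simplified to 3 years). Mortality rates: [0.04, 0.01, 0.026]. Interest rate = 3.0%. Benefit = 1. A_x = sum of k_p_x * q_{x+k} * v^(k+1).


v = 0.970874
Year 0: k_p_x=1.0, q=0.04, term=0.038835
Year 1: k_p_x=0.96, q=0.01, term=0.009049
Year 2: k_p_x=0.9504, q=0.026, term=0.022614
A_x = 0.0705


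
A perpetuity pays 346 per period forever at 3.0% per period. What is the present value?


PV = PMT / i
= 346 / 0.03
= 11533.3333


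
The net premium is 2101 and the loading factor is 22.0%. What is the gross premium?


Gross = net * (1 + loading)
= 2101 * (1 + 0.22)
= 2101 * 1.22
= 2563.22


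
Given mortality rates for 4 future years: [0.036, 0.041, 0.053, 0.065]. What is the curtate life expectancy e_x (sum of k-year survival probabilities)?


e_x = sum_{k=1}^{n} k_p_x
k_p_x values:
  1_p_x = 0.964
  2_p_x = 0.924476
  3_p_x = 0.875479
  4_p_x = 0.818573
e_x = 3.5825


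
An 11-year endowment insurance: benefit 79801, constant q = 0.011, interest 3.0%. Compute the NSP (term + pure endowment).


Term component = 7714.8711
Pure endowment = 11_p_x * v^11 * benefit = 0.88544 * 0.722421 * 79801 = 51045.5714
NSP = 58760.4425


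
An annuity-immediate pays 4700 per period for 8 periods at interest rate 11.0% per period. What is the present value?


PV = PMT * (1 - (1+i)^(-n)) / i
= 4700 * (1 - (1+0.11)^(-8)) / 0.11
= 4700 * (1 - 0.433926) / 0.11
= 4700 * 5.146123
= 24186.777


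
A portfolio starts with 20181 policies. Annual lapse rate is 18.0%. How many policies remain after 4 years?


remaining = initial * (1 - lapse)^years
= 20181 * (1 - 0.18)^4
= 20181 * 0.452122
= 9124.2692


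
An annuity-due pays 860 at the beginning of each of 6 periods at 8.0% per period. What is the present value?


PV_due = PMT * (1-(1+i)^(-n))/i * (1+i)
PV_immediate = 3975.6765
PV_due = 3975.6765 * 1.08
= 4293.7306


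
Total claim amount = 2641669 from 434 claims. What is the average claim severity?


severity = total / number
= 2641669 / 434
= 6086.7949


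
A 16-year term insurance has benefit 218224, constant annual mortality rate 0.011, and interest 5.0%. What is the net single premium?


NSP = benefit * sum_{k=0}^{n-1} k_p_x * q * v^(k+1)
With constant q=0.011, v=0.952381
Sum = 0.111117
NSP = 218224 * 0.111117
= 24248.3813


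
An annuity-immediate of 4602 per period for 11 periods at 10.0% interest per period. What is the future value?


FV = PMT * ((1+i)^n - 1) / i
= 4602 * ((1.1)^11 - 1) / 0.1
= 4602 * (2.853117 - 1) / 0.1
= 85280.4308


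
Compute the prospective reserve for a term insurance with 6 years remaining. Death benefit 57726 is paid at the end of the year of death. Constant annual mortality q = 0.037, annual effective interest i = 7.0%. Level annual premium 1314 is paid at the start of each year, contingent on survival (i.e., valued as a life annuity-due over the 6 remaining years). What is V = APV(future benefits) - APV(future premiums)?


v = 1/(1+i) = 0.934579
APV(future benefits) per unit = sum_{k=0}^{5} k_p_x * q * v^(k+1) = 0.162025
APV(future benefits) = 57726 * 0.162025 = 9353.0595
Life annuity-due factor ä_{x:6} = sum_{k=0}^{5} k_p_x * v^k = 4.68559
APV(future premiums) = 1314 * 4.68559 = 6156.8653
V = 9353.0595 - 6156.8653
= 3196.1942
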